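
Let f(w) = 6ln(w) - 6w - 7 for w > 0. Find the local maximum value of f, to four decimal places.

-13.0000

f'(w) = 6/w − 6 = 0 gives w = 1.
f''(w) = -6/w², which is negative for w > 0, so this is a local maximum.
f(1) = 6·ln(1) - 6 - 7 ≈ -13.0000.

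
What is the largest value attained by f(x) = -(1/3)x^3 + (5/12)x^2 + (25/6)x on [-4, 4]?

34/3

The derivative is -x^2 + (5/6)x + 25/6, which vanishes at x = -5/3 and x = 5/2.
Compare values at every candidate in [-4, 4]: f(-4) = 34/3,  f(-5/3) = -1375/324,  f(5/2) = 125/16,  f(4) = 2.
So the maximum is f(-4) = 34/3.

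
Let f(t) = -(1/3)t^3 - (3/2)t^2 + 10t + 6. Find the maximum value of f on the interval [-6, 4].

f'(t) = -t^2 - 3t + 10, which vanishes at t = -5 and t = 2.
Evaluating at the critical points and endpoints: f(-6) = -36; f(-5) = -239/6; f(2) = 52/3; f(4) = 2/3.
So the maximum is f(2) = 52/3.

52/3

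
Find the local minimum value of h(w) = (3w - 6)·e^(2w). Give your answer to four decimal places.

-30.1283

Differentiating with the product rule gives h'(w) = (6w - 9)·e^(2w). Since e^(2w) > 0, the only critical point is w = 3/2.
h''(3/2) has the same sign as 6 > 0, so this is a local minimum.
h(3/2) = (-3/2)·e^(3) ≈ -30.1283.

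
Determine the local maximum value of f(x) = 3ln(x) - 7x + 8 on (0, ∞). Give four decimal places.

f'(x) = 3/x − 7 = 0 gives x = 3/7.
f''(x) = -3/x², which is negative for x > 0, so this is a local maximum.
f(3/7) = 3·ln(3/7) - 3 + 8 ≈ 2.4581.

2.4581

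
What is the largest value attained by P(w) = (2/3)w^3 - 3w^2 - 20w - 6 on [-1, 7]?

The derivative is 2w^2 - 6w - 20, whose only zero in [-1, 7] is w = 5.
Compare values at every candidate in [-1, 7]: P(-1) = 31/3,  P(5) = -293/3,  P(7) = -193/3.
Hence the absolute maximum is 31/3 at w = -1.

31/3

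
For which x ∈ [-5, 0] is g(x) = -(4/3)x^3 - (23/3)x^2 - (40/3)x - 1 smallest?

g'(x) = -4x^2 - (46/3)x - 40/3, which vanishes at x = -5/2 and x = -4/3.
Candidates: g(-5) = 122/3,  g(-5/2) = 21/4,  g(-4/3) = 511/81,  g(0) = -1.
Hence the absolute minimum is -1 at x = 0.

0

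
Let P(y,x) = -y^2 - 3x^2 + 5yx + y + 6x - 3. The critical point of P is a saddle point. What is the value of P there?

-108/13

∂P/∂y = -2y + 5x + 1 = 0 and ∂P/∂x = 5y - 6x + 6 = 0, so (y, x) = (-36/13, -17/13).
The Hessian has P_{yy} = -2, P_{xx} = -6, P_{yx} = 5, giving D = -13 < 0, so the point is a saddle point.
P(-36/13, -17/13) = -108/13.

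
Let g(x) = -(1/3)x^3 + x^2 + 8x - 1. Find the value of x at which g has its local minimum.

g'(x) = -x^2 + 2x + 8 = 0 at x = -2, 4.
Second-derivative test with g''(x) = -2x + 2: g''(-2) = 6 > 0 ⇒ local minimum; g''(4) = -6 < 0 ⇒ local maximum.
The local minimum is g(-2) = -31/3.

-2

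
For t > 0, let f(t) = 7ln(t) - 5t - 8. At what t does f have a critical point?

7/5

f'(t) = 7/t − 5 = 0 gives t = 7/5.
f''(t) = -7/t², which is negative for t > 0, so this is a local maximum.
f(7/5) = 7·ln(7/5) - 7 - 8 ≈ -12.6447.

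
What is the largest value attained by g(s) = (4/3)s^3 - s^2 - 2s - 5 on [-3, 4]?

Differentiating, g'(s) = 4s^2 - 2s - 2; which vanishes at s = -1/2 and s = 1.
Candidates: g(-3) = -44; g(-1/2) = -53/12; g(1) = -20/3; g(4) = 169/3.
The maximum over the interval is 169/3, attained at s = 4.

169/3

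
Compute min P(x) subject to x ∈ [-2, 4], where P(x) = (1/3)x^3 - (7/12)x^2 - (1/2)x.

-4

Differentiating, P'(x) = x^2 - (7/6)x - 1/2; which vanishes at x = -1/3 and x = 3/2.
Evaluating at the critical points and endpoints: P(-2) = -4; P(-1/3) = 29/324; P(3/2) = -15/16; P(4) = 10.
Hence the absolute minimum is -4 at x = -2.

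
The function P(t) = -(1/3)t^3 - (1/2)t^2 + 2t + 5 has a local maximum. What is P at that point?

Critical points: P'(t) = -t^2 - t + 2 vanishes at t = -2, 1.
P''(t) = -2t - 1. P''(-2) = 3 > 0 ⇒ local minimum; P''(1) = -3 < 0 ⇒ local maximum.
So the local maximum value is P(1) = 37/6.

37/6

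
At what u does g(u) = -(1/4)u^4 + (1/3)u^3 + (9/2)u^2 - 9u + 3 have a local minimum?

1

g'(u) = -u^3 + u^2 + 9u - 9. Setting g'(u) = 0 gives u ∈ {-3, 1, 3}.
Since g''(u) = -3u^2 + 2u + 9, we get g''(-3) = -24 < 0 ⇒ local maximum; g''(1) = 8 > 0 ⇒ local minimum; g''(3) = -12 < 0 ⇒ local maximum.
So the local minimum value is g(1) = -17/12.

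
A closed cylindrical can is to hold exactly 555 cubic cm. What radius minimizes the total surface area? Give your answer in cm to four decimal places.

With radius r and height h, πr²h = 555 so h = 555/(πr²), and S(r) = 2πr² + 2πrh = 2πr² + 2·555/r.
S'(r) = 4πr − 2·555/r² = 0 ⇒ r³ = 555/(2π), so r ≈ 4.4535 and h = 2r ≈ 8.9071.
S''(r) = 4π + 4·555/r³ > 0, so this is the minimum; S ≈ 373.8607.

4.4535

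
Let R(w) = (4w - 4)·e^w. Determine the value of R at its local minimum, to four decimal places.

-4.0000

R'(w) = 4·e^w + (4w - 4)·1·e^w = (4w)·e^w. Since e^w > 0, the only critical point is w = 0.
R''(0) has the same sign as 4 > 0, so this is a local minimum.
R(0) = (-4)·e^(0) ≈ -4.0000.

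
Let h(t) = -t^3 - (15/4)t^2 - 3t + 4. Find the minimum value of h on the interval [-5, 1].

h'(t) = -3t^2 - (15/2)t - 3, which vanishes at t = -2 and t = -1/2.
Compare values at every candidate in [-5, 1]: h(-5) = 201/4,  h(-2) = 3,  h(-1/2) = 75/16,  h(1) = -15/4.
Hence the absolute minimum is -15/4 at t = 1.

-15/4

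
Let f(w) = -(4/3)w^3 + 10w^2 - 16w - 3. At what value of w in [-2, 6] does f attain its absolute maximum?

-2

f'(w) = -4w^2 + 20w - 16, which vanishes at w = 1 and w = 4.
Candidates: f(-2) = 239/3, f(1) = -31/3, f(4) = 23/3, f(6) = -27.
So the maximum is f(-2) = 239/3.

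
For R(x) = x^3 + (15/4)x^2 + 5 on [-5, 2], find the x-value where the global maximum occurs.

R'(x) = 3x^2 + (15/2)x, which vanishes at x = -5/2 and x = 0.
Compare values at every candidate in [-5, 2]: R(-5) = -105/4; R(-5/2) = 205/16; R(0) = 5; R(2) = 28.
Hence the absolute maximum is 28 at x = 2.

2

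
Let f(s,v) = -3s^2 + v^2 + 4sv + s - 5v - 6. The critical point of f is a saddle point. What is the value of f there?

∂f/∂s = -6s + 4v + 1 = 0 and ∂f/∂v = 4s + 2v - 5 = 0, so (s, v) = (11/14, 13/14).
The Hessian has f_{ss} = -6, f_{vv} = 2, f_{sv} = 4, giving D = -28 < 0, so the point is a saddle point.
f(11/14, 13/14) = -111/14.

-111/14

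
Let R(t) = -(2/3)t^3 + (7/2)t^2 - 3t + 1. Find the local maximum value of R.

11/2

Critical points: R'(t) = -2t^2 + 7t - 3 vanishes at t = 1/2, 3.
Since R''(t) = -4t + 7, we get R''(1/2) = 5 > 0 ⇒ local minimum; R''(3) = -5 < 0 ⇒ local maximum.
So the local maximum value is R(3) = 11/2.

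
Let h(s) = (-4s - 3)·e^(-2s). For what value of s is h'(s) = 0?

-1/4

By the product rule, h'(s) = (8s + 2)·e^(-2s). Since e^(-2s) > 0, the only critical point is s = -1/4.
h''(-1/4) has the same sign as 8 > 0, so this is a local minimum.
h(-1/4) = (-2)·e^(1/2) ≈ -3.2974.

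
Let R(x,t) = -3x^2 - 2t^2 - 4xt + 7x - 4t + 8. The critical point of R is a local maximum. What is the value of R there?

∂R/∂x = -6x - 4t + 7 = 0 and ∂R/∂t = -4x - 4t - 4 = 0, so (x, t) = (11/2, -13/2).
The Hessian has R_{xx} = -6, R_{tt} = -4, R_{xt} = -4, giving D = 8 > 0 with R_{xx} < 0, so the point is a local maximum.
R(11/2, -13/2) = 161/4.

161/4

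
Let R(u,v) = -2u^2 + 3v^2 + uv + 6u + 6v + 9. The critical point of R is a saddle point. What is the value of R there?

∂R/∂u = -4u + v + 6 = 0 and ∂R/∂v = u + 6v + 6 = 0, so (u, v) = (6/5, -6/5).
The Hessian has R_{uu} = -4, R_{vv} = 6, R_{uv} = 1, giving D = -25 < 0, so the point is a saddle point.
R(6/5, -6/5) = 9.

9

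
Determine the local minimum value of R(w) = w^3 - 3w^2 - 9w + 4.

R'(w) = 3w^2 - 6w - 9 = 0 at w = -1, 3.
Since R''(w) = 6w - 6, we get R''(-1) = -12 < 0 ⇒ local maximum; R''(3) = 12 > 0 ⇒ local minimum.
So the local minimum value is R(3) = -23.

-23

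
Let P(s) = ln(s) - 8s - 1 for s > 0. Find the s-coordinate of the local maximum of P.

P'(s) = 1/s − 8 = 0 gives s = 1/8.
P''(s) = -1/s², which is negative for s > 0, so this is a local maximum.
P(1/8) = 1·ln(1/8) - 1 - 1 ≈ -4.0794.

1/8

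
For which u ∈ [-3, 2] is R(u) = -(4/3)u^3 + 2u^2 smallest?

2

R'(u) = -4u^2 + 4u, which vanishes at u = 0 and u = 1.
Compare values at every candidate in [-3, 2]: R(-3) = 54; R(0) = 0; R(1) = 2/3; R(2) = -8/3.
So the minimum is R(2) = -8/3.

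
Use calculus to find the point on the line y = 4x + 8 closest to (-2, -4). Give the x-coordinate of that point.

-50/17

Minimize D(x)^2 = (x + 2)^2 + (4x + 12)^2.
d/dx[D^2] = 2(x + 2) + 2·4·(4x + 12) = 0 ⇒ x = -50/17.
Then y = -64/17 and the distance is √(16/17) ≈ 0.9701.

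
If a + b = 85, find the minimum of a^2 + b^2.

7225/2

With a + b = 85, a^2 + b^2 = a^2 + (85 − a)^2.
The derivative 2a − 2(85 − a) = 4a − 170 vanishes at a = 85/2; second derivative 4 > 0, a minimum.
The minimum is 2·(85/2)^2 = 7225/2.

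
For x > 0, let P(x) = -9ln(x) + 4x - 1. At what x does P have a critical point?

9/4

P'(x) = -9/x + 4 = 0 gives x = 9/4.
P''(x) = 9/x², which is positive for x > 0, so this is a local minimum.
P(9/4) = -9·ln(9/4) + 9 - 1 ≈ 0.7016.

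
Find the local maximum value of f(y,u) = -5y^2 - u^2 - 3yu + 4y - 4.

-28/11

∂f/∂y = -10y - 3u + 4 = 0 and ∂f/∂u = -3y - 2u = 0, so (y, u) = (8/11, -12/11).
The Hessian has f_{yy} = -10, f_{uu} = -2, f_{yu} = -3, giving D = 11 > 0 with f_{yy} < 0, so the point is a local maximum.
f(8/11, -12/11) = -28/11.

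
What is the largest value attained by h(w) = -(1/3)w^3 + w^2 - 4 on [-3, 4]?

14

Differentiating, h'(w) = -w^2 + 2w; which vanishes at w = 0 and w = 2.
Compare values at every candidate in [-3, 4]: h(-3) = 14, h(0) = -4, h(2) = -8/3, h(4) = -28/3.
Hence the absolute maximum is 14 at w = -3.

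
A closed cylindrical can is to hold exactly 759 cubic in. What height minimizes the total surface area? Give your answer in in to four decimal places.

9.8867

With radius r and height h, πr²h = 759 so h = 759/(πr²), and S(r) = 2πr² + 2πrh = 2πr² + 2·759/r.
S'(r) = 4πr − 2·759/r² = 0 ⇒ r³ = 759/(2π), so r ≈ 4.9433 and h = 2r ≈ 9.8867.
S''(r) = 4π + 4·759/r³ > 0, so this is the minimum; S ≈ 460.6196.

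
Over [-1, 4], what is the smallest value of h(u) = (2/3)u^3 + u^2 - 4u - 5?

h'(u) = 2u^2 + 2u - 4, whose only zero in [-1, 4] is u = 1.
Compare values at every candidate in [-1, 4]: h(-1) = -2/3; h(1) = -22/3; h(4) = 113/3.
So the minimum is h(1) = -22/3.

-22/3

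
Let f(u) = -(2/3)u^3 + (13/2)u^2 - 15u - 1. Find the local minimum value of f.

-89/8

Critical points: f'(u) = -2u^2 + 13u - 15 vanishes at u = 3/2, 5.
f''(u) = -4u + 13. f''(3/2) = 7 > 0 ⇒ local minimum; f''(5) = -7 < 0 ⇒ local maximum.
Thus f has its local minimum at u = 3/2, with value -89/8.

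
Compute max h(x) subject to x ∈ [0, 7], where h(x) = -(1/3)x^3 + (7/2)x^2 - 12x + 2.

Differentiating, h'(x) = -x^2 + 7x - 12; which vanishes at x = 3 and x = 4.
Compare values at every candidate in [0, 7]: h(0) = 2; h(3) = -23/2; h(4) = -34/3; h(7) = -149/6.
The maximum over the interval is 2, attained at x = 0.

2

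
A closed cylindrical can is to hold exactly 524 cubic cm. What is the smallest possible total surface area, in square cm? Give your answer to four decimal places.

359.8063

With radius r and height h, πr²h = 524 so h = 524/(πr²), and S(r) = 2πr² + 2πrh = 2πr² + 2·524/r.
S'(r) = 4πr − 2·524/r² = 0 ⇒ r³ = 524/(2π), so r ≈ 4.3690 and h = 2r ≈ 8.7380.
S''(r) = 4π + 4·524/r³ > 0, so this is the minimum; S ≈ 359.8063.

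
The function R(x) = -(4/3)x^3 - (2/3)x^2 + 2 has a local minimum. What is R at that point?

160/81

R'(x) = -4x^2 - (4/3)x. Setting R'(x) = 0 gives x ∈ {-1/3, 0}.
Second-derivative test with R''(x) = -8x - 4/3: R''(-1/3) = 4/3 > 0 ⇒ local minimum; R''(0) = -4/3 < 0 ⇒ local maximum.
Thus R has its local minimum at x = -1/3, with value 160/81.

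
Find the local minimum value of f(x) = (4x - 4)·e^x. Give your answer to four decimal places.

-4.0000

f'(x) = 4·e^x + (4x - 4)·1·e^x = (4x)·e^x. Since e^x > 0, the only critical point is x = 0.
f''(0) has the same sign as 4 > 0, so this is a local minimum.
f(0) = (-4)·e^(0) ≈ -4.0000.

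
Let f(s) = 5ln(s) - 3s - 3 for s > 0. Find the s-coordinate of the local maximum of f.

5/3

f'(s) = 5/s − 3 = 0 gives s = 5/3.
f''(s) = -5/s², which is negative for s > 0, so this is a local maximum.
f(5/3) = 5·ln(5/3) - 5 - 3 ≈ -5.4459.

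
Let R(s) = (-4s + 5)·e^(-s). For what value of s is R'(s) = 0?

R'(s) = (-4)·e^(-s) + (-4s + 5)·(-1)·e^(-s) = (4s - 9)·e^(-s). Since e^(-s) > 0, the only critical point is s = 9/4.
R''(9/4) has the same sign as 4 > 0, so this is a local minimum.
R(9/4) = (-4)·e^(-9/4) ≈ -0.4216.

9/4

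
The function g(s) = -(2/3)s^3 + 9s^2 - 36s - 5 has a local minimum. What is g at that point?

-50

g'(s) = -2s^2 + 18s - 36. Setting g'(s) = 0 gives s ∈ {3, 6}.
Since g''(s) = -4s + 18, we get g''(3) = 6 > 0 ⇒ local minimum; g''(6) = -6 < 0 ⇒ local maximum.
The local minimum is g(3) = -50.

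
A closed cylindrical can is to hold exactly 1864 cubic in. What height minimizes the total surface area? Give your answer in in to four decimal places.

13.3389

With radius r and height h, πr²h = 1864 so h = 1864/(πr²), and S(r) = 2πr² + 2πrh = 2πr² + 2·1864/r.
S'(r) = 4πr − 2·1864/r² = 0 ⇒ r³ = 1864/(2π), so r ≈ 6.6694 and h = 2r ≈ 13.3389.
S''(r) = 4π + 4·1864/r³ > 0, so this is the minimum; S ≈ 838.4525.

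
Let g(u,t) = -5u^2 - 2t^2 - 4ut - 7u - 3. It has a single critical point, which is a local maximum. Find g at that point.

∂g/∂u = -10u - 4t - 7 = 0 and ∂g/∂t = -4u - 4t = 0, so (u, t) = (-7/6, 7/6).
The Hessian has g_{uu} = -10, g_{tt} = -4, g_{ut} = -4, giving D = 24 > 0 with g_{uu} < 0, so the point is a local maximum.
g(-7/6, 7/6) = 13/12.

13/12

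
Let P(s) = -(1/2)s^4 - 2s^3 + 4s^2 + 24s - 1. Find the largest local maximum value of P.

39

P'(s) = -2s^3 - 6s^2 + 8s + 24. Setting P'(s) = 0 gives s ∈ {-3, -2, 2}.
Second-derivative test with P''(s) = -6s^2 - 12s + 8: P''(-3) = -10 < 0 ⇒ local maximum; P''(-2) = 8 > 0 ⇒ local minimum; P''(2) = -40 < 0 ⇒ local maximum.
Thus P has its largest local maximum at s = 2, with value 39.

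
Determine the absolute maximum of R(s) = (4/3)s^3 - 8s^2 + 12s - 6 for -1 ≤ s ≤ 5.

62/3

The derivative is 4s^2 - 16s + 12, which vanishes at s = 1 and s = 3.
Candidates: R(-1) = -82/3,  R(1) = -2/3,  R(3) = -6,  R(5) = 62/3.
The maximum over the interval is 62/3, attained at s = 5.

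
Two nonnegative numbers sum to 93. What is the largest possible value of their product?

With x + y = 93, the product is P(x) = x(93 − x).
P'(x) = 93 − 2x = 0 gives x = 93/2; P'' = −2 < 0, so this is the maximum.
P = 93/2·93/2 = 8649/4.

8649/4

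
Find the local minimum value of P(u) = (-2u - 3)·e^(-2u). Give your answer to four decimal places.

-7.3891

P'(u) = (-2)·e^(-2u) + (-2u - 3)·(-2)·e^(-2u) = (4u + 4)·e^(-2u). Since e^(-2u) > 0, the only critical point is u = -1.
P''(-1) has the same sign as 4 > 0, so this is a local minimum.
P(-1) = (-1)·e^(2) ≈ -7.3891.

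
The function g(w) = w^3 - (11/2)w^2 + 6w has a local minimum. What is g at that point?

Critical points: g'(w) = 3w^2 - 11w + 6 vanishes at w = 2/3, 3.
g''(w) = 6w - 11. g''(2/3) = -7 < 0 ⇒ local maximum; g''(3) = 7 > 0 ⇒ local minimum.
The local minimum is g(3) = -9/2.

-9/2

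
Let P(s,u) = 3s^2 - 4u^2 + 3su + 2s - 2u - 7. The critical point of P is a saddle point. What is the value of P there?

∂P/∂s = 6s + 3u + 2 = 0 and ∂P/∂u = 3s - 8u - 2 = 0, so (s, u) = (-10/57, -6/19).
The Hessian has P_{ss} = 6, P_{uu} = -8, P_{su} = 3, giving D = -57 < 0, so the point is a saddle point.
P(-10/57, -6/19) = -391/57.

-391/57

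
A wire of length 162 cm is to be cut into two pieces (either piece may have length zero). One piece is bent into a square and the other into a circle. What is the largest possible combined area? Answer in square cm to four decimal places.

Let x be the length used for the square. Square side x/4; circle radius (162−x)/(2π).
A(x) = (x/4)² + π·((162−x)/(2π))² = x²/16 + (162−x)²/(4π) for 0 ≤ x ≤ 162. A'(x) = x/8 − (162−x)/(2π) = 0 gives x = 4·162/(π+4) ≈ 90.7361.
A'' > 0, so the interior critical point is a minimum; the maximum is at an endpoint. A(0) = 2088.4312 and A(162) = 1640.2500, so the largest area is 2088.4312.

2088.4312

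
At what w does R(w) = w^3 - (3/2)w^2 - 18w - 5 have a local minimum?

3

Critical points: R'(w) = 3w^2 - 3w - 18 vanishes at w = -2, 3.
R''(w) = 6w - 3. R''(-2) = -15 < 0 ⇒ local maximum; R''(3) = 15 > 0 ⇒ local minimum.
Thus R has its local minimum at w = 3, with value -91/2.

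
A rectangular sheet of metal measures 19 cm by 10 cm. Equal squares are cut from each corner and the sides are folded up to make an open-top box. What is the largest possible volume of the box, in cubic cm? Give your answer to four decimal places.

180.2675

With cut size x, the volume is V(x) = x(19 − 2x)(10 − 2x) for 0 < x < 5.
V'(x) = 12x^2 − 116x + 190. Setting V'(x) = 0 gives x ≈ 2.0897 (the root in (0, 5)).
V''(x) = 24x − 116 is negative there, so this is the maximum; V ≈ 180.2675.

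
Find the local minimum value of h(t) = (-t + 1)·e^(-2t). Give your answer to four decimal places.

Differentiating with the product rule gives h'(t) = (2t - 3)·e^(-2t). Since e^(-2t) > 0, the only critical point is t = 3/2.
h''(3/2) has the same sign as 2 > 0, so this is a local minimum.
h(3/2) = (-1/2)·e^(-3) ≈ -0.0249.

-0.0249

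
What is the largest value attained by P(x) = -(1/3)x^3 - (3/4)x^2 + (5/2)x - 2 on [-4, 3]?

Differentiating, P'(x) = -x^2 - (3/2)x + 5/2; which vanishes at x = -5/2 and x = 1.
Evaluating at the critical points and endpoints: P(-4) = -8/3,  P(-5/2) = -371/48,  P(1) = -7/12,  P(3) = -41/4.
The maximum over the interval is -7/12, attained at x = 1.

-7/12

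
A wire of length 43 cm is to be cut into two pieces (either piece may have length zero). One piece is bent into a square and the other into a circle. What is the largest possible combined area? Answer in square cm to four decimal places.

Let x be the length used for the square. Square side x/4; circle radius (43−x)/(2π).
A(x) = (x/4)² + π·((43−x)/(2π))² = x²/16 + (43−x)²/(4π) for 0 ≤ x ≤ 43. A'(x) = x/8 − (43−x)/(2π) = 0 gives x = 4·43/(π+4) ≈ 24.0843.
A'' > 0, so the interior critical point is a minimum; the maximum is at an endpoint. A(0) = 147.1387 and A(43) = 115.5625, so the largest area is 147.1387.

147.1387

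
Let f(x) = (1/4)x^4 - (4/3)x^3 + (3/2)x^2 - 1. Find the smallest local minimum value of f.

Critical points: f'(x) = x^3 - 4x^2 + 3x vanishes at x = 0, 1, 3.
Second-derivative test with f''(x) = 3x^2 - 8x + 3: f''(0) = 3 > 0 ⇒ local minimum; f''(1) = -2 < 0 ⇒ local maximum; f''(3) = 6 > 0 ⇒ local minimum.
The smallest local minimum is f(3) = -13/4.

-13/4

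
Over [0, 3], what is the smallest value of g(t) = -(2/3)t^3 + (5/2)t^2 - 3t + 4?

Differentiating, g'(t) = -2t^2 + 5t - 3; which vanishes at t = 1 and t = 3/2.
Evaluating at the critical points and endpoints: g(0) = 4; g(1) = 17/6; g(3/2) = 23/8; g(3) = -1/2.
Hence the absolute minimum is -1/2 at t = 3.

-1/2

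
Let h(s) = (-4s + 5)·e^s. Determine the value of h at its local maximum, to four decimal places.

5.1361

Differentiating with the product rule gives h'(s) = (-4s + 1)·e^s. Since e^s > 0, the only critical point is s = 1/4.
h''(1/4) has the same sign as -4 < 0, so this is a local maximum.
h(1/4) = (4)·e^(1/4) ≈ 5.1361.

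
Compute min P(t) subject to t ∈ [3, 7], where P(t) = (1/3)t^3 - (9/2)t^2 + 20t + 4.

65/2

P'(t) = t^2 - 9t + 20, which vanishes at t = 4 and t = 5.
Candidates: P(3) = 65/2,  P(4) = 100/3,  P(5) = 199/6,  P(7) = 227/6.
So the minimum is P(3) = 65/2.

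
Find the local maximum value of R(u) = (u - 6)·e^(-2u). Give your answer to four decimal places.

0.0000

R'(u) = 1·e^(-2u) + (u - 6)·(-2)·e^(-2u) = (-2u + 13)·e^(-2u). Since e^(-2u) > 0, the only critical point is u = 13/2.
R''(13/2) has the same sign as -2 < 0, so this is a local maximum.
R(13/2) = (1/2)·e^(-13) ≈ 0.0000.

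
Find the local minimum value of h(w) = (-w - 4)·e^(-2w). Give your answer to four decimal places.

-548.3166

Differentiating with the product rule gives h'(w) = (2w + 7)·e^(-2w). Since e^(-2w) > 0, the only critical point is w = -7/2.
h''(-7/2) has the same sign as 2 > 0, so this is a local minimum.
h(-7/2) = (-1/2)·e^(7) ≈ -548.3166.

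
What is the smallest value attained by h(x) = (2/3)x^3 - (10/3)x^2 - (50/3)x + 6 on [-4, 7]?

-232/3

The derivative is 2x^2 - (20/3)x - 50/3, which vanishes at x = -5/3 and x = 5.
Evaluating at the critical points and endpoints: h(-4) = -70/3, h(-5/3) = 1736/81, h(5) = -232/3, h(7) = -136/3.
So the minimum is h(5) = -232/3.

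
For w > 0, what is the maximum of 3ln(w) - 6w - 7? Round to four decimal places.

-12.0794

h'(w) = 3/w − 6 = 0 gives w = 1/2.
h''(w) = -3/w², which is negative for w > 0, so this is a local maximum.
h(1/2) = 3·ln(1/2) - 3 - 7 ≈ -12.0794.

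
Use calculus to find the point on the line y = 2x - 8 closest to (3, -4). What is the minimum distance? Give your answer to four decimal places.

Minimize D(x)^2 = (x - 3)^2 + (2x - 4)^2.
d/dx[D^2] = 2(x - 3) + 2·2·(2x - 4) = 0 ⇒ x = 11/5.
Then y = -18/5 and the distance is √(4/5) ≈ 0.8944.

0.8944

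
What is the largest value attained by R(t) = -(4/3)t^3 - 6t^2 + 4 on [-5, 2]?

The derivative is -4t^2 - 12t, which vanishes at t = -3 and t = 0.
Candidates: R(-5) = 62/3, R(-3) = -14, R(0) = 4, R(2) = -92/3.
The maximum over the interval is 62/3, attained at t = -5.

62/3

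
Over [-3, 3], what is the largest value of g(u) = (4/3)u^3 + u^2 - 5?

Differentiating, g'(u) = 4u^2 + 2u; which vanishes at u = -1/2 and u = 0.
Candidates: g(-3) = -32,  g(-1/2) = -59/12,  g(0) = -5,  g(3) = 40.
So the maximum is g(3) = 40.

40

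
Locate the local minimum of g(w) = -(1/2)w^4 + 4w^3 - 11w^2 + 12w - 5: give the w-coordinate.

Critical points: g'(w) = -2w^3 + 12w^2 - 22w + 12 vanishes at w = 1, 2, 3.
g''(w) = -6w^2 + 24w - 22. g''(1) = -4 < 0 ⇒ local maximum; g''(2) = 2 > 0 ⇒ local minimum; g''(3) = -4 < 0 ⇒ local maximum.
So the local minimum value is g(2) = -1.

2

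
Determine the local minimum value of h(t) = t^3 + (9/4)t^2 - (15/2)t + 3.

-5/4

Critical points: h'(t) = 3t^2 + (9/2)t - 15/2 vanishes at t = -5/2, 1.
h''(t) = 6t + 9/2. h''(-5/2) = -21/2 < 0 ⇒ local maximum; h''(1) = 21/2 > 0 ⇒ local minimum.
Thus h has its local minimum at t = 1, with value -5/4.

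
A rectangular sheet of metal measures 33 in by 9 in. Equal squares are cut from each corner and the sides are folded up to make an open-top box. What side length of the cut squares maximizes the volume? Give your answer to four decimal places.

With cut size x, the volume is V(x) = x(33 − 2x)(9 − 2x) for 0 < x < 4.5.
V'(x) = 12x^2 − 168x + 297. Setting V'(x) = 0 gives x ≈ 2.0756 (the root in (0, 4.5)).
V''(x) = 24x − 168 is negative there, so this is the maximum; V ≈ 290.3392.

2.0756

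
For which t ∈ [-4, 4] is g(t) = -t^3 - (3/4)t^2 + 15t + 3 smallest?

-5/2

The derivative is -3t^2 - (3/2)t + 15, which vanishes at t = -5/2 and t = 2.
Evaluating at the critical points and endpoints: g(-4) = -5, g(-5/2) = -377/16, g(2) = 22, g(4) = -13.
So the minimum is g(-5/2) = -377/16.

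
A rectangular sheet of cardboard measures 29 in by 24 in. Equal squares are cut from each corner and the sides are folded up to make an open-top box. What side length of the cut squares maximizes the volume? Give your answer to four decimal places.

4.3581

With cut size x, the volume is V(x) = x(29 − 2x)(24 − 2x) for 0 < x < 12.
V'(x) = 12x^2 − 212x + 696. Setting V'(x) = 0 gives x ≈ 4.3581 (the root in (0, 12)).
V''(x) = 24x − 212 is negative there, so this is the maximum; V ≈ 1351.0700.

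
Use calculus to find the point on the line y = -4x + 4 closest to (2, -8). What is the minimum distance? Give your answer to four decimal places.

0.9701

Minimize D(x)^2 = (x - 2)^2 + (-4x + 12)^2.
d/dx[D^2] = 2(x - 2) + 2·(-4)·(-4x + 12) = 0 ⇒ x = 50/17.
Then y = -132/17 and the distance is √(16/17) ≈ 0.9701.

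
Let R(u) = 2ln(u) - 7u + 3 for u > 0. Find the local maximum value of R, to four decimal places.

R'(u) = 2/u − 7 = 0 gives u = 2/7.
R''(u) = -2/u², which is negative for u > 0, so this is a local maximum.
R(2/7) = 2·ln(2/7) - 2 + 3 ≈ -1.5055.

-1.5055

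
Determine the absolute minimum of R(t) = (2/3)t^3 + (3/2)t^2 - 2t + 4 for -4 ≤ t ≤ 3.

Differentiating, R'(t) = 2t^2 + 3t - 2; which vanishes at t = -2 and t = 1/2.
Candidates: R(-4) = -20/3,  R(-2) = 26/3,  R(1/2) = 83/24,  R(3) = 59/2.
Hence the absolute minimum is -20/3 at t = -4.

-20/3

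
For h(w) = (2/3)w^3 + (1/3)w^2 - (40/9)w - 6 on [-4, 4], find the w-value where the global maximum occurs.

4

The derivative is 2w^2 + (2/3)w - 40/9, which vanishes at w = -5/3 and w = 4/3.
Evaluating at the critical points and endpoints: h(-4) = -230/9, h(-5/3) = -61/81, h(4/3) = -790/81, h(4) = 218/9.
So the maximum is h(4) = 218/9.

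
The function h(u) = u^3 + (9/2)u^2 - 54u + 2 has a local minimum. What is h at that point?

h'(u) = 3u^2 + 9u - 54 = 0 at u = -6, 3.
Since h''(u) = 6u + 9, we get h''(-6) = -27 < 0 ⇒ local maximum; h''(3) = 27 > 0 ⇒ local minimum.
Thus h has its local minimum at u = 3, with value -185/2.

-185/2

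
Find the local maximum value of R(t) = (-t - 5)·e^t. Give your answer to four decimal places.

0.0025

By the product rule, R'(t) = (-t - 6)·e^t. Since e^t > 0, the only critical point is t = -6.
R''(-6) has the same sign as -1 < 0, so this is a local maximum.
R(-6) = (1)·e^(-6) ≈ 0.0025.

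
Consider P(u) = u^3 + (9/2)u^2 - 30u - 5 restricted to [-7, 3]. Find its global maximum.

265/2

The derivative is 3u^2 + 9u - 30, which vanishes at u = -5 and u = 2.
Compare values at every candidate in [-7, 3]: P(-7) = 165/2,  P(-5) = 265/2,  P(2) = -39,  P(3) = -55/2.
The maximum over the interval is 265/2, attained at u = -5.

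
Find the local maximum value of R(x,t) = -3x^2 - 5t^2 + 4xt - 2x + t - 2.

-73/44

∂R/∂x = -6x + 4t - 2 = 0 and ∂R/∂t = 4x - 10t + 1 = 0, so (x, t) = (-4/11, -1/22).
The Hessian has R_{xx} = -6, R_{tt} = -10, R_{xt} = 4, giving D = 44 > 0 with R_{xx} < 0, so the point is a local maximum.
R(-4/11, -1/22) = -73/44.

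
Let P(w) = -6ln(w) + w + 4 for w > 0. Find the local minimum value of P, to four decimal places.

-0.7506

P'(w) = -6/w + 1 = 0 gives w = 6.
P''(w) = 6/w², which is positive for w > 0, so this is a local minimum.
P(6) = -6·ln(6) + 6 + 4 ≈ -0.7506.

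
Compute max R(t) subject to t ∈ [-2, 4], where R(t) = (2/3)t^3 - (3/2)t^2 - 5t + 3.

35/6

Differentiating, R'(t) = 2t^2 - 3t - 5; which vanishes at t = -1 and t = 5/2.
Evaluating at the critical points and endpoints: R(-2) = 5/3; R(-1) = 35/6; R(5/2) = -203/24; R(4) = 5/3.
The maximum over the interval is 35/6, attained at t = -1.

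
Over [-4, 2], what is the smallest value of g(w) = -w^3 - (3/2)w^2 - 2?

-16

The derivative is -3w^2 - 3w, which vanishes at w = -1 and w = 0.
Compare values at every candidate in [-4, 2]: g(-4) = 38; g(-1) = -5/2; g(0) = -2; g(2) = -16.
So the minimum is g(2) = -16.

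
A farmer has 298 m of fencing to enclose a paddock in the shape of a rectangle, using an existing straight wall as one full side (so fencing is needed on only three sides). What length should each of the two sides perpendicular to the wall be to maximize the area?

Let the sides perpendicular to the wall have length x and the parallel side y, so 2x + y = 298 and the area is A = xy = x(298 − 2x).
A'(x) = 298 − 4x = 0 gives x = 149/2, and A''(x) = −4 < 0 confirms a maximum.
Then y = 298 − 2·149/2 = 149 and A = 22201/2.

149/2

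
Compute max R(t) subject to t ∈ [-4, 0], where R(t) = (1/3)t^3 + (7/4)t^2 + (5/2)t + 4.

R'(t) = t^2 + (7/2)t + 5/2, which vanishes at t = -5/2 and t = -1.
Compare values at every candidate in [-4, 0]: R(-4) = 2/3,  R(-5/2) = 167/48,  R(-1) = 35/12,  R(0) = 4.
Hence the absolute maximum is 4 at t = 0.

4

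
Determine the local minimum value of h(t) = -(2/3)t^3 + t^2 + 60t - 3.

-584/3

h'(t) = -2t^2 + 2t + 60 = 0 at t = -5, 6.
Second-derivative test with h''(t) = -4t + 2: h''(-5) = 22 > 0 ⇒ local minimum; h''(6) = -22 < 0 ⇒ local maximum.
The local minimum is h(-5) = -584/3.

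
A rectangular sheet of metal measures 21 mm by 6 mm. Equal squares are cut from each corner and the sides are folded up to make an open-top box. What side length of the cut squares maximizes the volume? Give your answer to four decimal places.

With cut size x, the volume is V(x) = x(21 − 2x)(6 − 2x) for 0 < x < 3.
V'(x) = 12x^2 − 108x + 126. Setting V'(x) = 0 gives x ≈ 1.3775 (the root in (0, 3)).
V''(x) = 24x − 108 is negative there, so this is the maximum; V ≈ 81.5549.

1.3775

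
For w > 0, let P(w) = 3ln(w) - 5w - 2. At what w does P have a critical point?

P'(w) = 3/w − 5 = 0 gives w = 3/5.
P''(w) = -3/w², which is negative for w > 0, so this is a local maximum.
P(3/5) = 3·ln(3/5) - 3 - 2 ≈ -6.5325.

3/5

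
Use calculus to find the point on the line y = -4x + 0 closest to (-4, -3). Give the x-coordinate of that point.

8/17

Minimize D(x)^2 = (x + 4)^2 + (-4x + 3)^2.
d/dx[D^2] = 2(x + 4) + 2·(-4)·(-4x + 3) = 0 ⇒ x = 8/17.
Then y = -32/17 and the distance is √(361/17) ≈ 4.6082.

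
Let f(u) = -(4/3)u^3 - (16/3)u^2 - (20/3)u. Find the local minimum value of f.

f'(u) = -4u^2 - (32/3)u - 20/3. Setting f'(u) = 0 gives u ∈ {-5/3, -1}.
Second-derivative test with f''(u) = -8u - 32/3: f''(-5/3) = 8/3 > 0 ⇒ local minimum; f''(-1) = -8/3 < 0 ⇒ local maximum.
So the local minimum value is f(-5/3) = 200/81.

200/81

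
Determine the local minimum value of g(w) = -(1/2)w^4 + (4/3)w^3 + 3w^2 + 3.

3

g'(w) = -2w^3 + 4w^2 + 6w. Setting g'(w) = 0 gives w ∈ {-1, 0, 3}.
g''(w) = -6w^2 + 8w + 6. g''(-1) = -8 < 0 ⇒ local maximum; g''(0) = 6 > 0 ⇒ local minimum; g''(3) = -24 < 0 ⇒ local maximum.
Thus g has its local minimum at w = 0, with value 3.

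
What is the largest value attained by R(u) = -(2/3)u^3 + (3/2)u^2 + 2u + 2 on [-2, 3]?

28/3

The derivative is -2u^2 + 3u + 2, which vanishes at u = -1/2 and u = 2.
Evaluating at the critical points and endpoints: R(-2) = 28/3; R(-1/2) = 35/24; R(2) = 20/3; R(3) = 7/2.
So the maximum is R(-2) = 28/3.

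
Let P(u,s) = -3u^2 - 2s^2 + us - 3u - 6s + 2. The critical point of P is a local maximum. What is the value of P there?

∂P/∂u = -6u + s - 3 = 0 and ∂P/∂s = u - 4s - 6 = 0, so (u, s) = (-18/23, -39/23).
The Hessian has P_{uu} = -6, P_{ss} = -4, P_{us} = 1, giving D = 23 > 0 with P_{uu} < 0, so the point is a local maximum.
P(-18/23, -39/23) = 190/23.

190/23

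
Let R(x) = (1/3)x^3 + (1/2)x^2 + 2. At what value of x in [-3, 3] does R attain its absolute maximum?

3

Differentiating, R'(x) = x^2 + x; which vanishes at x = -1 and x = 0.
Compare values at every candidate in [-3, 3]: R(-3) = -5/2,  R(-1) = 13/6,  R(0) = 2,  R(3) = 31/2.
Hence the absolute maximum is 31/2 at x = 3.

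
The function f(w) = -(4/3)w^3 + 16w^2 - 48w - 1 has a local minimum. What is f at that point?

-131/3

Critical points: f'(w) = -4w^2 + 32w - 48 vanishes at w = 2, 6.
Second-derivative test with f''(w) = -8w + 32: f''(2) = 16 > 0 ⇒ local minimum; f''(6) = -16 < 0 ⇒ local maximum.
Thus f has its local minimum at w = 2, with value -131/3.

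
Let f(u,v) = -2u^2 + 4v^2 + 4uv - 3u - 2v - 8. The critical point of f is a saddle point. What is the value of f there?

-95/12

∂f/∂u = -4u + 4v - 3 = 0 and ∂f/∂v = 4u + 8v - 2 = 0, so (u, v) = (-1/3, 5/12).
The Hessian has f_{uu} = -4, f_{vv} = 8, f_{uv} = 4, giving D = -48 < 0, so the point is a saddle point.
f(-1/3, 5/12) = -95/12.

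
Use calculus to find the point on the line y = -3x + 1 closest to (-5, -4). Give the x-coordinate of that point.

Minimize D(x)^2 = (x + 5)^2 + (-3x + 5)^2.
d/dx[D^2] = 2(x + 5) + 2·(-3)·(-3x + 5) = 0 ⇒ x = 1.
Then y = -2 and the distance is √(40) ≈ 6.3246.

1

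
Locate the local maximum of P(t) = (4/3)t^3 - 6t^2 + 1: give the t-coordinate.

P'(t) = 4t^2 - 12t. Setting P'(t) = 0 gives t ∈ {0, 3}.
Second-derivative test with P''(t) = 8t - 12: P''(0) = -12 < 0 ⇒ local maximum; P''(3) = 12 > 0 ⇒ local minimum.
The local maximum is P(0) = 1.

0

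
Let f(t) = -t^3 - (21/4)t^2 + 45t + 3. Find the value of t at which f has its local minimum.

f'(t) = -3t^2 - (21/2)t + 45. Setting f'(t) = 0 gives t ∈ {-6, 5/2}.
f''(t) = -6t - 21/2. f''(-6) = 51/2 > 0 ⇒ local minimum; f''(5/2) = -51/2 < 0 ⇒ local maximum.
Thus f has its local minimum at t = -6, with value -240.

-6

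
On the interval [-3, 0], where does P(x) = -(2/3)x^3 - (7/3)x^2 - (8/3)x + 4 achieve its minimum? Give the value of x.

Differentiating, P'(x) = -2x^2 - (14/3)x - 8/3; which vanishes at x = -4/3 and x = -1.
Candidates: P(-3) = 9, P(-4/3) = 404/81, P(-1) = 5, P(0) = 4.
The minimum over the interval is 4, attained at x = 0.

0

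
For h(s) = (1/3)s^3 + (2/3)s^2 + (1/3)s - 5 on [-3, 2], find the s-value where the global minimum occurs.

-3

Differentiating, h'(s) = s^2 + (4/3)s + 1/3; which vanishes at s = -1 and s = -1/3.
Evaluating at the critical points and endpoints: h(-3) = -9, h(-1) = -5, h(-1/3) = -409/81, h(2) = 1.
Hence the absolute minimum is -9 at s = -3.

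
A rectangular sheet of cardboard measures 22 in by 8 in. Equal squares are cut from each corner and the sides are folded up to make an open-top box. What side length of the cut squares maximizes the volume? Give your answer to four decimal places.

With cut size x, the volume is V(x) = x(22 − 2x)(8 − 2x) for 0 < x < 4.
V'(x) = 12x^2 − 120x + 176. Setting V'(x) = 0 gives x ≈ 1.7854 (the root in (0, 4)).
V''(x) = 24x − 120 is negative there, so this is the maximum; V ≈ 145.7362.

1.7854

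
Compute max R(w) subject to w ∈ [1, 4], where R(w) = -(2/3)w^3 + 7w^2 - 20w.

-32/3

The derivative is -2w^2 + 14w - 20, whose only zero in [1, 4] is w = 2.
Evaluating at the critical points and endpoints: R(1) = -41/3; R(2) = -52/3; R(4) = -32/3.
The maximum over the interval is -32/3, attained at w = 4.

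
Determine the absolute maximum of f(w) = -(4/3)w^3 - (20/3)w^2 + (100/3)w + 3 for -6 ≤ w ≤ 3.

2743/81

f'(w) = -4w^2 - (40/3)w + 100/3, which vanishes at w = -5 and w = 5/3.
Candidates: f(-6) = -149, f(-5) = -491/3, f(5/3) = 2743/81, f(3) = 7.
So the maximum is f(5/3) = 2743/81.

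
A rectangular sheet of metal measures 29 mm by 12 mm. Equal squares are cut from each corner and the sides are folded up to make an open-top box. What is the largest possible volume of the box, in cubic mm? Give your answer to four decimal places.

With cut size x, the volume is V(x) = x(29 − 2x)(12 − 2x) for 0 < x < 6.
V'(x) = 12x^2 − 164x + 348. Setting V'(x) = 0 gives x ≈ 2.6269 (the root in (0, 6)).
V''(x) = 24x − 164 is negative there, so this is the maximum; V ≈ 420.8205.

420.8205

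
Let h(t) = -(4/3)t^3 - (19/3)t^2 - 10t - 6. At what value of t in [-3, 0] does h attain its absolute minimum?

The derivative is -4t^2 - (38/3)t - 10, which vanishes at t = -5/3 and t = -3/2.
Evaluating at the critical points and endpoints: h(-3) = 3, h(-5/3) = -61/81, h(-3/2) = -3/4, h(0) = -6.
The minimum over the interval is -6, attained at t = 0.

0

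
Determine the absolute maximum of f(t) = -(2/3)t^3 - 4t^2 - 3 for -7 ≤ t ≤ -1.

89/3

Differentiating, f'(t) = -2t^2 - 8t; whose only zero in [-7, -1] is t = -4.
Candidates: f(-7) = 89/3, f(-4) = -73/3, f(-1) = -19/3.
Hence the absolute maximum is 89/3 at t = -7.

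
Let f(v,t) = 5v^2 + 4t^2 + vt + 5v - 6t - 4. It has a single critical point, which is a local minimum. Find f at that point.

∂f/∂v = 10v + t + 5 = 0 and ∂f/∂t = v + 8t - 6 = 0, so (v, t) = (-46/79, 65/79).
The Hessian has f_{vv} = 10, f_{tt} = 8, f_{vt} = 1, giving D = 79 > 0 with f_{vv} > 0, so the point is a local minimum.
f(-46/79, 65/79) = -626/79.

-626/79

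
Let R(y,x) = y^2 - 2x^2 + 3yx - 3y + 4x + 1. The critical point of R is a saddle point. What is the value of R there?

3

∂R/∂y = 2y + 3x - 3 = 0 and ∂R/∂x = 3y - 4x + 4 = 0, so (y, x) = (0, 1).
The Hessian has R_{yy} = 2, R_{xx} = -4, R_{yx} = 3, giving D = -17 < 0, so the point is a saddle point.
R(0, 1) = 3.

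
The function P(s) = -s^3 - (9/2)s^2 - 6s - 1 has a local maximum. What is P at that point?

P'(s) = -3s^2 - 9s - 6 = 0 at s = -2, -1.
P''(s) = -6s - 9. P''(-2) = 3 > 0 ⇒ local minimum; P''(-1) = -3 < 0 ⇒ local maximum.
So the local maximum value is P(-1) = 3/2.

3/2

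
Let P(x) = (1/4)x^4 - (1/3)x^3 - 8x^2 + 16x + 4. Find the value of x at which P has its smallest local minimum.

-4

P'(x) = x^3 - x^2 - 16x + 16. Setting P'(x) = 0 gives x ∈ {-4, 1, 4}.
P''(x) = 3x^2 - 2x - 16. P''(-4) = 40 > 0 ⇒ local minimum; P''(1) = -15 < 0 ⇒ local maximum; P''(4) = 24 > 0 ⇒ local minimum.
The smallest local minimum is P(-4) = -308/3.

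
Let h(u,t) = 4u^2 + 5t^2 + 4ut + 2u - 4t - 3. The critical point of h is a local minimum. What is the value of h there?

∂h/∂u = 8u + 4t + 2 = 0 and ∂h/∂t = 4u + 10t - 4 = 0, so (u, t) = (-9/16, 5/8).
The Hessian has h_{uu} = 8, h_{tt} = 10, h_{ut} = 4, giving D = 64 > 0 with h_{uu} > 0, so the point is a local minimum.
h(-9/16, 5/8) = -77/16.

-77/16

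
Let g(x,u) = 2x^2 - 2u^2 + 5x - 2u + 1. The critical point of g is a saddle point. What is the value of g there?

-13/8

∂g/∂x = 4x + 5 = 0 and ∂g/∂u = -4u - 2 = 0, so (x, u) = (-5/4, -1/2).
The Hessian has g_{xx} = 4, g_{uu} = -4, g_{xu} = 0, giving D = -16 < 0, so the point is a saddle point.
g(-5/4, -1/2) = -13/8.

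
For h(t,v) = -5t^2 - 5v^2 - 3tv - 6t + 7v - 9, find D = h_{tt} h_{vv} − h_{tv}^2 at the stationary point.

91

∂h/∂t = -10t - 3v - 6 = 0 and ∂h/∂v = -3t - 10v + 7 = 0, so (t, v) = (-81/91, 88/91).
The Hessian has h_{tt} = -10, h_{vv} = -10, h_{tv} = -3, giving D = 91 > 0 with h_{tt} < 0, so the point is a local maximum.
D = (-10)·(-10) − (-3)^2 = 91.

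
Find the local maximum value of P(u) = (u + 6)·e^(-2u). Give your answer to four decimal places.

Differentiating with the product rule gives P'(u) = (-2u - 11)·e^(-2u). Since e^(-2u) > 0, the only critical point is u = -11/2.
P''(-11/2) has the same sign as -2 < 0, so this is a local maximum.
P(-11/2) = (1/2)·e^(11) ≈ 29937.0709.

29937.0709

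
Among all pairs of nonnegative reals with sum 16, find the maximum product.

With x + y = 16, the product is P(x) = x(16 − x).
P'(x) = 16 − 2x = 0 gives x = 8; P'' = −2 < 0, so this is the maximum.
P = 8·8 = 64.

64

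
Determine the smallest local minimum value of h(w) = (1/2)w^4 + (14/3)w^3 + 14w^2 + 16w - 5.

h'(w) = 2w^3 + 14w^2 + 28w + 16. Setting h'(w) = 0 gives w ∈ {-4, -2, -1}.
h''(w) = 6w^2 + 28w + 28. h''(-4) = 12 > 0 ⇒ local minimum; h''(-2) = -4 < 0 ⇒ local maximum; h''(-1) = 6 > 0 ⇒ local minimum.
So the smallest local minimum value is h(-4) = -47/3.

-47/3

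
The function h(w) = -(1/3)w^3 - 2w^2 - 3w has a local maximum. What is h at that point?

h'(w) = -w^2 - 4w - 3 = 0 at w = -3, -1.
Second-derivative test with h''(w) = -2w - 4: h''(-3) = 2 > 0 ⇒ local minimum; h''(-1) = -2 < 0 ⇒ local maximum.
Thus h has its local maximum at w = -1, with value 4/3.

4/3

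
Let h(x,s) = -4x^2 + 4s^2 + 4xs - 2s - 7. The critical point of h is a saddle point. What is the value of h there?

∂h/∂x = -8x + 4s = 0 and ∂h/∂s = 4x + 8s - 2 = 0, so (x, s) = (1/10, 1/5).
The Hessian has h_{xx} = -8, h_{ss} = 8, h_{xs} = 4, giving D = -80 < 0, so the point is a saddle point.
h(1/10, 1/5) = -36/5.

-36/5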